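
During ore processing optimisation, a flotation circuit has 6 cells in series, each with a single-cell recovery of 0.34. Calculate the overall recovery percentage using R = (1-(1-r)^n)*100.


Complement of single-cell recovery:
1 - r = 1 - 0.34 = 0.66
Raise to power n:
(1 - r)^6 = 0.66^6 = 0.08265395002
Overall recovery:
R = (1 - 0.08265395002) * 100
= 91.7346%

91.7346%


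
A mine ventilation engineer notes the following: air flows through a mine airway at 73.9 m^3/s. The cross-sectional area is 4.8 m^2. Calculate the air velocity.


15.3958 m/s

Velocity = flow rate / cross-sectional area
= 73.9 / 4.8
= 15.3958 m/s


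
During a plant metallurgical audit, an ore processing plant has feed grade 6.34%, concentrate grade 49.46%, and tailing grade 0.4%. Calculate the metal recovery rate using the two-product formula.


94.4547%

Using the two-product formula:
R = 100 * c * (f - t) / (f * (c - t))
Numerator = 100 * 49.46 * (6.34 - 0.4)
= 100 * 49.46 * 5.94
= 29379.24
Denominator = 6.34 * (49.46 - 0.4)
= 6.34 * 49.06
= 311.0404
R = 29379.24 / 311.0404
= 94.4547%


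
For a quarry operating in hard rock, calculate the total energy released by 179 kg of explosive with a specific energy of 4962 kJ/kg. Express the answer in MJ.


888.198 MJ

Energy = mass * specific_energy / 1000
= 179 * 4962 / 1000
= 888198 / 1000
= 888.198 MJ


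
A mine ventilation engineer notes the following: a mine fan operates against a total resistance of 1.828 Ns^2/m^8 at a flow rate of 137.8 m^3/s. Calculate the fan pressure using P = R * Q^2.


Compute Q^2:
Q^2 = 137.8^2 = 18988.84
Compute pressure:
P = R * Q^2 = 1.828 * 18988.84
= 34711.5995 Pa

34711.5995 Pa


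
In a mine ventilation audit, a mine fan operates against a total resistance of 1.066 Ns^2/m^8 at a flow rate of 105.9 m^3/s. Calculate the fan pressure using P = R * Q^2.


11954.9875 Pa

Compute Q^2:
Q^2 = 105.9^2 = 11214.81
Compute pressure:
P = R * Q^2 = 1.066 * 11214.81
= 11954.9875 Pa


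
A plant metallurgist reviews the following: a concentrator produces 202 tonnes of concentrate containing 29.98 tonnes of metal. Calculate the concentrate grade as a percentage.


14.8416%

Grade = (metal in concentrate / concentrate mass) * 100
= (29.98 / 202) * 100
= 0.1484158416 * 100
= 14.8416%


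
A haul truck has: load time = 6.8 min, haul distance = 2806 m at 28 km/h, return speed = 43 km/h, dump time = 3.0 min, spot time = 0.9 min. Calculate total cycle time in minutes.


Convert haul speed to m/min: 28 * 1000/60 = 466.6666667 m/min
Haul time = 2806 / 466.6666667 = 6.012857143 min
Convert return speed to m/min: 43 * 1000/60 = 716.6666667 m/min
Return time = 2806 / 716.6666667 = 3.915348837 min
Total cycle time:
= 6.8 + 6.012857143 + 3.0 + 3.915348837 + 0.9
= 20.6282 min

20.6282 min


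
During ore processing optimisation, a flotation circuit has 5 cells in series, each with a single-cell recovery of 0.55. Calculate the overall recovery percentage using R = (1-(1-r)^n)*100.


98.1547%

Complement of single-cell recovery:
1 - r = 1 - 0.55 = 0.45
Raise to power n:
(1 - r)^5 = 0.45^5 = 0.0184528125
Overall recovery:
R = (1 - 0.0184528125) * 100
= 98.1547%


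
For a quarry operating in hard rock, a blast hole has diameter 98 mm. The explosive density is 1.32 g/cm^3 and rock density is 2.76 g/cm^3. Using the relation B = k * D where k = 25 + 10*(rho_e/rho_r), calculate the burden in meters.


2.9187 m

First, compute k:
rho_e / rho_r = 1.32 / 2.76 = 0.4782608696
k = 25 + 10 * 0.4782608696 = 29.7826087
Then, compute burden:
B = k * D / 1000 = 29.7826087 * 98 / 1000
= 2918.695652 / 1000
= 2.9187 m


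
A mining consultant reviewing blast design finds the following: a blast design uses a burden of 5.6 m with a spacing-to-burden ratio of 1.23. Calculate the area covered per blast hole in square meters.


38.5728 m^2

First, find the spacing:
Spacing = burden * ratio = 5.6 * 1.23
= 6.888 m
Then, calculate the area:
Area = burden * spacing = 5.6 * 6.888
= 38.5728 m^2


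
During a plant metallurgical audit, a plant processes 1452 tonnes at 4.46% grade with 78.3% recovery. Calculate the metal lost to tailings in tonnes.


Total metal in feed:
= 1452 * 4.46 / 100 = 64.7592 tonnes
Metal recovered:
= 64.7592 * 78.3 / 100 = 50.7064536 tonnes
Metal lost to tailings:
= 64.7592 - 50.7064536
= 14.0527 tonnes

14.0527 tonnes


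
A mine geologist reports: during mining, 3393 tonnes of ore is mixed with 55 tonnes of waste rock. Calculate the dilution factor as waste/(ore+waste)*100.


Total material = ore + waste
= 3393 + 55 = 3448 tonnes
Dilution = waste / total * 100
= 55 / 3448 * 100
= 0.0159512761 * 100
= 1.5951%

1.5951%


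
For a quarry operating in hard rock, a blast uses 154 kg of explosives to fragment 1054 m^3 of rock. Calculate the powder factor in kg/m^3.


Powder factor = explosive mass / rock volume
= 154 / 1054
= 0.1461 kg/m^3

0.1461 kg/m^3


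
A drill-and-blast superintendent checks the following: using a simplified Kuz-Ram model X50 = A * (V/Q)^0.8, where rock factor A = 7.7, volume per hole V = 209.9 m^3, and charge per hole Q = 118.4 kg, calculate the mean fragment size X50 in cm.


12.1736 cm

Compute V/Q:
V/Q = 209.9 / 118.4 = 1.772804054
Raise to the power 0.8:
(V/Q)^0.8 = 1.772804054^0.8 = 1.580988056
Multiply by A:
X50 = 7.7 * 1.580988056
= 12.1736 cm


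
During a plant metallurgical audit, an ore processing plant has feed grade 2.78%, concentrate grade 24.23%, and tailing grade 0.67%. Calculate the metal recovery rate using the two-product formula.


Using the two-product formula:
R = 100 * c * (f - t) / (f * (c - t))
Numerator = 100 * 24.23 * (2.78 - 0.67)
= 100 * 24.23 * 2.11
= 5112.53
Denominator = 2.78 * (24.23 - 0.67)
= 2.78 * 23.56
= 65.4968
R = 5112.53 / 65.4968
= 78.0577%

78.0577%


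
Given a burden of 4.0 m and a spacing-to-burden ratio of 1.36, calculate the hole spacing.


Spacing = burden * ratio
= 4.0 * 1.36
= 5.44 m

5.44 m


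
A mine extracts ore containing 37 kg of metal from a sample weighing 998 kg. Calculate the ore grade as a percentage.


3.7074%

Ore grade = (metal mass / ore mass) * 100
= (37 / 998) * 100
= 0.0370741483 * 100
= 3.7074%


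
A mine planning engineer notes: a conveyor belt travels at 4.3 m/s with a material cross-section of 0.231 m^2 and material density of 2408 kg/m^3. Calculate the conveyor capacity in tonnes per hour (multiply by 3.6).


Volumetric flow = speed * area
= 4.3 * 0.231 = 0.9933 m^3/s
Mass flow = volumetric * density
= 0.9933 * 2408 = 2391.8664 kg/s
Convert to t/h: multiply by 3.6
Capacity = 2391.8664 * 3.6
= 8610.719 t/h

8610.719 t/h


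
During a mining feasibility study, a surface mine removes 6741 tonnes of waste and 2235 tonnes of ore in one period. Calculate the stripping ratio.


3.0161

Stripping ratio = waste tonnage / ore tonnage
= 6741 / 2235
= 3.0161


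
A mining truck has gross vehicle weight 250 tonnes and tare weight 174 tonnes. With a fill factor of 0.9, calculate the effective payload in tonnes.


Maximum payload = gross - tare
= 250 - 174 = 76 tonnes
Effective payload = max payload * fill factor
= 76 * 0.9
= 68.4 tonnes

68.4 tonnes


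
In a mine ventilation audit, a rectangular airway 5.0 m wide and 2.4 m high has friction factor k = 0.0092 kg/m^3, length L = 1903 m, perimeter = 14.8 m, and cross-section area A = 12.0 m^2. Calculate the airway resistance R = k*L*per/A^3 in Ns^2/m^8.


0.1499 Ns^2/m^8

Compute the numerator:
k * L * per = 0.0092 * 1903 * 14.8
= 259.11248
Compute the denominator:
A^3 = 12.0^3 = 1728
Resistance:
R = 259.11248 / 1728
= 0.1499 Ns^2/m^8


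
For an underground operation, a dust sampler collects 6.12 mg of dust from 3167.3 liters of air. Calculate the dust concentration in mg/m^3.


Convert liters to m^3: 1 m^3 = 1000 L
Concentration = mass / volume * 1000
= 6.12 / 3167.3 * 1000
= 0.00193224513 * 1000
= 1.9322 mg/m^3

1.9322 mg/m^3


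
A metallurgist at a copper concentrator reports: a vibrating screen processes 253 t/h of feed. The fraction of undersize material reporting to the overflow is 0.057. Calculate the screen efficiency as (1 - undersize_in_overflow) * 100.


Screen efficiency = (1 - fraction of undersize in overflow) * 100
= (1 - 0.057) * 100
= 0.943 * 100
= 94.3%

94.3%


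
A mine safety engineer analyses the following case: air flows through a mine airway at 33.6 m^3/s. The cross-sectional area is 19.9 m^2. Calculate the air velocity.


Velocity = flow rate / cross-sectional area
= 33.6 / 19.9
= 1.6884 m/s

1.6884 m/s


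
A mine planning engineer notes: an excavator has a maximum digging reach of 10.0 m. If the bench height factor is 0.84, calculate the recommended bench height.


8.4 m

Bench height = reach * factor
= 10.0 * 0.84
= 8.4 m


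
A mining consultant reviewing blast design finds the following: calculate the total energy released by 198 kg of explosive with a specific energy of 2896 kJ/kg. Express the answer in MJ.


Energy = mass * specific_energy / 1000
= 198 * 2896 / 1000
= 573408 / 1000
= 573.408 MJ

573.408 MJ


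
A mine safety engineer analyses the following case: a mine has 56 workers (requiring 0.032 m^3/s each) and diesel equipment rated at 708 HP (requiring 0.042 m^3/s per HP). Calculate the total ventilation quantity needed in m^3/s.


31.528 m^3/s

Airflow for workers:
Q_people = 56 * 0.032 = 1.792 m^3/s
Airflow for diesel equipment:
Q_diesel = 708 * 0.042 = 29.736 m^3/s
Total ventilation:
Q_total = 1.792 + 29.736
= 31.528 m^3/s


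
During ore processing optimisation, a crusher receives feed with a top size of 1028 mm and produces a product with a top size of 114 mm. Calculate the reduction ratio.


Reduction ratio = feed size / product size
= 1028 / 114
= 9.0175

9.0175


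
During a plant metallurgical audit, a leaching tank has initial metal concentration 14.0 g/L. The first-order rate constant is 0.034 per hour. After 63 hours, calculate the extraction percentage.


Compute the exponent:
-k * t = -0.034 * 63 = -2.142
Remaining concentration:
C = 14.0 * exp(-2.142)
= 14.0 * 0.1174197685
= 1.643876759 g/L
Extracted = 14.0 - 1.643876759 = 12.35612324 g/L
Extraction % = 12.35612324 / 14.0 * 100
= 88.258%

88.258%


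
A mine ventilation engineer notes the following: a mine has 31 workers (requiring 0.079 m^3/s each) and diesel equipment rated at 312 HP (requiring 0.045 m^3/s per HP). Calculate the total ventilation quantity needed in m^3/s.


Airflow for workers:
Q_people = 31 * 0.079 = 2.449 m^3/s
Airflow for diesel equipment:
Q_diesel = 312 * 0.045 = 14.04 m^3/s
Total ventilation:
Q_total = 2.449 + 14.04
= 16.489 m^3/s

16.489 m^3/s


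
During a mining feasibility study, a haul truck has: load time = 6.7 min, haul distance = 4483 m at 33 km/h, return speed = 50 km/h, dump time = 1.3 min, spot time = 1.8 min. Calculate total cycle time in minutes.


23.3305 min

Convert haul speed to m/min: 33 * 1000/60 = 550 m/min
Haul time = 4483 / 550 = 8.150909091 min
Convert return speed to m/min: 50 * 1000/60 = 833.3333333 m/min
Return time = 4483 / 833.3333333 = 5.3796 min
Total cycle time:
= 6.7 + 8.150909091 + 1.3 + 5.3796 + 1.8
= 23.3305 min


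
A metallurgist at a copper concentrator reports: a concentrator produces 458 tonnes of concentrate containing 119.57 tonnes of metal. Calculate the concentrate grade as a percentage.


26.107%

Grade = (metal in concentrate / concentrate mass) * 100
= (119.57 / 458) * 100
= 0.261069869 * 100
= 26.107%


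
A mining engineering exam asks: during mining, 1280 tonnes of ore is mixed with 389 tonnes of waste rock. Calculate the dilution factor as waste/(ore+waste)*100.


23.3074%

Total material = ore + waste
= 1280 + 389 = 1669 tonnes
Dilution = waste / total * 100
= 389 / 1669 * 100
= 0.2330736968 * 100
= 23.3074%


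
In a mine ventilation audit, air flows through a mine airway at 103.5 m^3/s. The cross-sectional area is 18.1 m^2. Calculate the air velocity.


5.7182 m/s

Velocity = flow rate / cross-sectional area
= 103.5 / 18.1
= 5.7182 m/s


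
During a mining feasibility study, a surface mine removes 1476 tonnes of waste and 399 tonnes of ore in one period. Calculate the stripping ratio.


3.6992

Stripping ratio = waste tonnage / ore tonnage
= 1476 / 399
= 3.6992


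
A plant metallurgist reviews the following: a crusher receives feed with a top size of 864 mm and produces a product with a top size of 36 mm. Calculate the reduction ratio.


24.0

Reduction ratio = feed size / product size
= 864 / 36
= 24.0


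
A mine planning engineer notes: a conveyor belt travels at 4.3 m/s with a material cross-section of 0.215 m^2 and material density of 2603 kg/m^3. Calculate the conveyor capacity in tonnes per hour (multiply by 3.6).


Volumetric flow = speed * area
= 4.3 * 0.215 = 0.9245 m^3/s
Mass flow = volumetric * density
= 0.9245 * 2603 = 2406.4735 kg/s
Convert to t/h: multiply by 3.6
Capacity = 2406.4735 * 3.6
= 8663.3046 t/h

8663.3046 t/h


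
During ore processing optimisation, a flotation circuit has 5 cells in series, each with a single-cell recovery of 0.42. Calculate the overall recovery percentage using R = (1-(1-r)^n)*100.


93.4364%

Complement of single-cell recovery:
1 - r = 1 - 0.42 = 0.58
Raise to power n:
(1 - r)^5 = 0.58^5 = 0.0656356768
Overall recovery:
R = (1 - 0.0656356768) * 100
= 93.4364%


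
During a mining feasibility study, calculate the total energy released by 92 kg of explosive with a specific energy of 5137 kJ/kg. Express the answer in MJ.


Energy = mass * specific_energy / 1000
= 92 * 5137 / 1000
= 472604 / 1000
= 472.604 MJ

472.604 MJ


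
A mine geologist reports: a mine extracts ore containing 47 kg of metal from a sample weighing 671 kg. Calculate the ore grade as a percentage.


Ore grade = (metal mass / ore mass) * 100
= (47 / 671) * 100
= 0.07004470939 * 100
= 7.0045%

7.0045%


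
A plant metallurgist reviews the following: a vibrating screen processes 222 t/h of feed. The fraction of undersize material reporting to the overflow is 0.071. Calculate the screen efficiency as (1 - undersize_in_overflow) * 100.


Screen efficiency = (1 - fraction of undersize in overflow) * 100
= (1 - 0.071) * 100
= 0.929 * 100
= 92.9%

92.9%


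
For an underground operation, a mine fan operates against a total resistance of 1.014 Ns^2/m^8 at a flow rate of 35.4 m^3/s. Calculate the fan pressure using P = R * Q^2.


1270.7042 Pa

Compute Q^2:
Q^2 = 35.4^2 = 1253.16
Compute pressure:
P = R * Q^2 = 1.014 * 1253.16
= 1270.7042 Pa


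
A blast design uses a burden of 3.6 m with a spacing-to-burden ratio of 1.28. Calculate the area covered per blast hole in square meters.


16.5888 m^2

First, find the spacing:
Spacing = burden * ratio = 3.6 * 1.28
= 4.608 m
Then, calculate the area:
Area = burden * spacing = 3.6 * 4.608
= 16.5888 m^2


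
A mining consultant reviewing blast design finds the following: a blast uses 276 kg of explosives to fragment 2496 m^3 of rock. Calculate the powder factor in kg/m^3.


Powder factor = explosive mass / rock volume
= 276 / 2496
= 0.1106 kg/m^3

0.1106 kg/m^3


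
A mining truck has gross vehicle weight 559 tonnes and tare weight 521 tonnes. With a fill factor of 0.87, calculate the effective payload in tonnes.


33.06 tonnes

Maximum payload = gross - tare
= 559 - 521 = 38 tonnes
Effective payload = max payload * fill factor
= 38 * 0.87
= 33.06 tonnes


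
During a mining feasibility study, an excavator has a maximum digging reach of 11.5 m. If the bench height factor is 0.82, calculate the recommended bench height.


9.43 m

Bench height = reach * factor
= 11.5 * 0.82
= 9.43 m


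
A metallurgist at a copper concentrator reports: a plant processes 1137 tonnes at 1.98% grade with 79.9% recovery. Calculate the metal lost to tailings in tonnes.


Total metal in feed:
= 1137 * 1.98 / 100 = 22.5126 tonnes
Metal recovered:
= 22.5126 * 79.9 / 100 = 17.9875674 tonnes
Metal lost to tailings:
= 22.5126 - 17.9875674
= 4.525 tonnes

4.525 tonnes


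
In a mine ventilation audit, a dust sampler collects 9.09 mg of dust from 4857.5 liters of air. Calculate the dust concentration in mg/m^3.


Convert liters to m^3: 1 m^3 = 1000 L
Concentration = mass / volume * 1000
= 9.09 / 4857.5 * 1000
= 0.00187133299 * 1000
= 1.8713 mg/m^3

1.8713 mg/m^3


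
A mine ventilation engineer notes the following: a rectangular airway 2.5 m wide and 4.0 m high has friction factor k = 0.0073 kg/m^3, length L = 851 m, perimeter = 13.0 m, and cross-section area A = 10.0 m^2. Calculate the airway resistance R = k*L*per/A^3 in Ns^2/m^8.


Compute the numerator:
k * L * per = 0.0073 * 851 * 13.0
= 80.7599
Compute the denominator:
A^3 = 10.0^3 = 1000
Resistance:
R = 80.7599 / 1000
= 0.0808 Ns^2/m^8

0.0808 Ns^2/m^8


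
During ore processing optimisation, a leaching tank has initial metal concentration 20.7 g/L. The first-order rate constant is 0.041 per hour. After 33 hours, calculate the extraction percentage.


74.1536%

Compute the exponent:
-k * t = -0.041 * 33 = -1.353
Remaining concentration:
C = 20.7 * exp(-1.353)
= 20.7 * 0.2584637053
= 5.350198699 g/L
Extracted = 20.7 - 5.350198699 = 15.3498013 g/L
Extraction % = 15.3498013 / 20.7 * 100
= 74.1536%


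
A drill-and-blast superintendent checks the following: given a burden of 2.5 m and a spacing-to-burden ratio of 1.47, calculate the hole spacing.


Spacing = burden * ratio
= 2.5 * 1.47
= 3.675 m

3.675 m


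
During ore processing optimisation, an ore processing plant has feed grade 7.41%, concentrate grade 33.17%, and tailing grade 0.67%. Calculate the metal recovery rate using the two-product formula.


92.8333%

Using the two-product formula:
R = 100 * c * (f - t) / (f * (c - t))
Numerator = 100 * 33.17 * (7.41 - 0.67)
= 100 * 33.17 * 6.74
= 22356.58
Denominator = 7.41 * (33.17 - 0.67)
= 7.41 * 32.5
= 240.825
R = 22356.58 / 240.825
= 92.8333%


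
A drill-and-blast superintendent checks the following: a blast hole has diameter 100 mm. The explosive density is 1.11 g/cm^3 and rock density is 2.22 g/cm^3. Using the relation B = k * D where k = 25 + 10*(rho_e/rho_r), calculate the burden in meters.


First, compute k:
rho_e / rho_r = 1.11 / 2.22 = 0.5
k = 25 + 10 * 0.5 = 30
Then, compute burden:
B = k * D / 1000 = 30 * 100 / 1000
= 3000 / 1000
= 3.0 m

3.0 m


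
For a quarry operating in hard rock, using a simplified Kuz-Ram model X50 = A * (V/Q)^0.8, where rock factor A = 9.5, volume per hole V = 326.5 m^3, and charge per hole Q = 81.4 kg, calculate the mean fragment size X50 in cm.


Compute V/Q:
V/Q = 326.5 / 81.4 = 4.011056511
Raise to the power 0.8:
(V/Q)^0.8 = 4.011056511^0.8 = 3.038134697
Multiply by A:
X50 = 9.5 * 3.038134697
= 28.8623 cm

28.8623 cm


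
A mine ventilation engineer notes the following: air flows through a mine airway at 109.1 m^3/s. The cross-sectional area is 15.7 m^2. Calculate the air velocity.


6.949 m/s

Velocity = flow rate / cross-sectional area
= 109.1 / 15.7
= 6.949 m/s


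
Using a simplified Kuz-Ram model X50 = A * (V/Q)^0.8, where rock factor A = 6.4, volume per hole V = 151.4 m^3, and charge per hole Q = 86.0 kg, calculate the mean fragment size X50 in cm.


10.0619 cm

Compute V/Q:
V/Q = 151.4 / 86.0 = 1.760465116
Raise to the power 0.8:
(V/Q)^0.8 = 1.760465116^0.8 = 1.572178812
Multiply by A:
X50 = 6.4 * 1.572178812
= 10.0619 cm


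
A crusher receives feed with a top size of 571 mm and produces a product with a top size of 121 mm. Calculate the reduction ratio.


4.719

Reduction ratio = feed size / product size
= 571 / 121
= 4.719


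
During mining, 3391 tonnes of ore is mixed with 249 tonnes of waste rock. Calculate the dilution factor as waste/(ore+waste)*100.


6.8407%

Total material = ore + waste
= 3391 + 249 = 3640 tonnes
Dilution = waste / total * 100
= 249 / 3640 * 100
= 0.06840659341 * 100
= 6.8407%


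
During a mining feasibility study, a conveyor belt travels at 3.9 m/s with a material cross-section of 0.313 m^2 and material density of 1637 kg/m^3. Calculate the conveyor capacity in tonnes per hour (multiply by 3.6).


7193.8292 t/h

Volumetric flow = speed * area
= 3.9 * 0.313 = 1.2207 m^3/s
Mass flow = volumetric * density
= 1.2207 * 1637 = 1998.2859 kg/s
Convert to t/h: multiply by 3.6
Capacity = 1998.2859 * 3.6
= 7193.8292 t/h


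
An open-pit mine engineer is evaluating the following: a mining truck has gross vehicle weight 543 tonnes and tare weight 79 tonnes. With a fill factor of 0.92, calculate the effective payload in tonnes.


Maximum payload = gross - tare
= 543 - 79 = 464 tonnes
Effective payload = max payload * fill factor
= 464 * 0.92
= 426.88 tonnes

426.88 tonnes


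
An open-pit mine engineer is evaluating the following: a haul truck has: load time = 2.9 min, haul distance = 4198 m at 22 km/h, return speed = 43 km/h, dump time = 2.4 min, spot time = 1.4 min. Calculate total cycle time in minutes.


Convert haul speed to m/min: 22 * 1000/60 = 366.6666667 m/min
Haul time = 4198 / 366.6666667 = 11.44909091 min
Convert return speed to m/min: 43 * 1000/60 = 716.6666667 m/min
Return time = 4198 / 716.6666667 = 5.857674419 min
Total cycle time:
= 2.9 + 11.44909091 + 2.4 + 5.857674419 + 1.4
= 24.0068 min

24.0068 min


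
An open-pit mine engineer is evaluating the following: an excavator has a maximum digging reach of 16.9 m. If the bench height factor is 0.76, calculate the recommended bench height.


12.844 m

Bench height = reach * factor
= 16.9 * 0.76
= 12.844 m


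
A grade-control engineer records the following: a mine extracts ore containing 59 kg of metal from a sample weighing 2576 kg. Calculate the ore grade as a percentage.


2.2904%

Ore grade = (metal mass / ore mass) * 100
= (59 / 2576) * 100
= 0.02290372671 * 100
= 2.2904%


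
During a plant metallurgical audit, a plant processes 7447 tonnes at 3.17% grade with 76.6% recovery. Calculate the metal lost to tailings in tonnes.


55.2404 tonnes

Total metal in feed:
= 7447 * 3.17 / 100 = 236.0699 tonnes
Metal recovered:
= 236.0699 * 76.6 / 100 = 180.8295434 tonnes
Metal lost to tailings:
= 236.0699 - 180.8295434
= 55.2404 tonnes


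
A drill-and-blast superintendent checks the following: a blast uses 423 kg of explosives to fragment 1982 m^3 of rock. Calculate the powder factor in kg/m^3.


Powder factor = explosive mass / rock volume
= 423 / 1982
= 0.2134 kg/m^3

0.2134 kg/m^3


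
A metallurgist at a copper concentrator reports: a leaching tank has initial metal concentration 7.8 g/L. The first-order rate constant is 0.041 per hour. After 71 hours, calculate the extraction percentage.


Compute the exponent:
-k * t = -0.041 * 71 = -2.911
Remaining concentration:
C = 7.8 * exp(-2.911)
= 7.8 * 0.05442128137
= 0.4244859947 g/L
Extracted = 7.8 - 0.4244859947 = 7.375514005 g/L
Extraction % = 7.375514005 / 7.8 * 100
= 94.5579%

94.5579%


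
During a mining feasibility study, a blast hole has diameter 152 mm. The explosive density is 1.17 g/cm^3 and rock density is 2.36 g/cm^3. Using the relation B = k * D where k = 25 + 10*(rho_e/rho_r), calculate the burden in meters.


4.5536 m

First, compute k:
rho_e / rho_r = 1.17 / 2.36 = 0.4957627119
k = 25 + 10 * 0.4957627119 = 29.95762712
Then, compute burden:
B = k * D / 1000 = 29.95762712 * 152 / 1000
= 4553.559322 / 1000
= 4.5536 m


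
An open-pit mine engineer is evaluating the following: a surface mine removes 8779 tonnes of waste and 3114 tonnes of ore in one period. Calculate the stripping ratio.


Stripping ratio = waste tonnage / ore tonnage
= 8779 / 3114
= 2.8192

2.8192


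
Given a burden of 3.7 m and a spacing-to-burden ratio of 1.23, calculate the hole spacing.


Spacing = burden * ratio
= 3.7 * 1.23
= 4.551 m

4.551 m


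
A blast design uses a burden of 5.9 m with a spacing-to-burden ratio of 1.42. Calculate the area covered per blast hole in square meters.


49.4302 m^2

First, find the spacing:
Spacing = burden * ratio = 5.9 * 1.42
= 8.378 m
Then, calculate the area:
Area = burden * spacing = 5.9 * 8.378
= 49.4302 m^2


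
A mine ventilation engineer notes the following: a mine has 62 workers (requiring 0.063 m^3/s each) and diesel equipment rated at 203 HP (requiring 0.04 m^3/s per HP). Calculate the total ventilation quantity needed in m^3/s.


12.026 m^3/s

Airflow for workers:
Q_people = 62 * 0.063 = 3.906 m^3/s
Airflow for diesel equipment:
Q_diesel = 203 * 0.04 = 8.12 m^3/s
Total ventilation:
Q_total = 3.906 + 8.12
= 12.026 m^3/s


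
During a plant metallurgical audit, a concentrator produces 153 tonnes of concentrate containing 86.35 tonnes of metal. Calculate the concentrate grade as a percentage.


Grade = (metal in concentrate / concentrate mass) * 100
= (86.35 / 153) * 100
= 0.564379085 * 100
= 56.4379%

56.4379%


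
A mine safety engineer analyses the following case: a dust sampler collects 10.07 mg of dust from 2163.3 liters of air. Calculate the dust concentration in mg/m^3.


Convert liters to m^3: 1 m^3 = 1000 L
Concentration = mass / volume * 1000
= 10.07 / 2163.3 * 1000
= 0.004654925346 * 1000
= 4.6549 mg/m^3

4.6549 mg/m^3


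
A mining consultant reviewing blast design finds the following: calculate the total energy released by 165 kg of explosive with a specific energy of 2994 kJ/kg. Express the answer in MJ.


Energy = mass * specific_energy / 1000
= 165 * 2994 / 1000
= 494010 / 1000
= 494.01 MJ

494.01 MJ


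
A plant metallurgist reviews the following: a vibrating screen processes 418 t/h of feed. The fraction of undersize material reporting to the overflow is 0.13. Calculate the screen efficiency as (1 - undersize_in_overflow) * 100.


87.0%

Screen efficiency = (1 - fraction of undersize in overflow) * 100
= (1 - 0.13) * 100
= 0.87 * 100
= 87.0%


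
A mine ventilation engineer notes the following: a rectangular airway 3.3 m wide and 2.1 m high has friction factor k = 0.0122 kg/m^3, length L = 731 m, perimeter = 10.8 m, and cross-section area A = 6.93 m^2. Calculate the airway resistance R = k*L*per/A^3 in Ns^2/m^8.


0.2894 Ns^2/m^8

Compute the numerator:
k * L * per = 0.0122 * 731 * 10.8
= 96.31656
Compute the denominator:
A^3 = 6.93^3 = 332.812557
Resistance:
R = 96.31656 / 332.812557
= 0.2894 Ns^2/m^8


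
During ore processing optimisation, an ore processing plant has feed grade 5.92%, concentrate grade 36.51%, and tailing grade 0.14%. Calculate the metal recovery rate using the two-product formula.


Using the two-product formula:
R = 100 * c * (f - t) / (f * (c - t))
Numerator = 100 * 36.51 * (5.92 - 0.14)
= 100 * 36.51 * 5.78
= 21102.78
Denominator = 5.92 * (36.51 - 0.14)
= 5.92 * 36.37
= 215.3104
R = 21102.78 / 215.3104
= 98.011%

98.011%


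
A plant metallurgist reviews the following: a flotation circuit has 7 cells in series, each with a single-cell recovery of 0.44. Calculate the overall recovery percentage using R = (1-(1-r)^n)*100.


Complement of single-cell recovery:
1 - r = 1 - 0.44 = 0.56
Raise to power n:
(1 - r)^7 = 0.56^7 = 0.0172709485
Overall recovery:
R = (1 - 0.0172709485) * 100
= 98.2729%

98.2729%


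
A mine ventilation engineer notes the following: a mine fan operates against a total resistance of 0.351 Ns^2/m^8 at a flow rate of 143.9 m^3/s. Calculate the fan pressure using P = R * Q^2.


Compute Q^2:
Q^2 = 143.9^2 = 20707.21
Compute pressure:
P = R * Q^2 = 0.351 * 20707.21
= 7268.2307 Pa

7268.2307 Pa


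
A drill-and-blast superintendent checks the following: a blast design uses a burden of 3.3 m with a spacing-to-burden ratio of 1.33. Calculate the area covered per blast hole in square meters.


First, find the spacing:
Spacing = burden * ratio = 3.3 * 1.33
= 4.389 m
Then, calculate the area:
Area = burden * spacing = 3.3 * 4.389
= 14.4837 m^2

14.4837 m^2


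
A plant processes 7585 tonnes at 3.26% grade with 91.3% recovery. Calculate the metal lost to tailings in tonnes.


21.5126 tonnes

Total metal in feed:
= 7585 * 3.26 / 100 = 247.271 tonnes
Metal recovered:
= 247.271 * 91.3 / 100 = 225.758423 tonnes
Metal lost to tailings:
= 247.271 - 225.758423
= 21.5126 tonnes


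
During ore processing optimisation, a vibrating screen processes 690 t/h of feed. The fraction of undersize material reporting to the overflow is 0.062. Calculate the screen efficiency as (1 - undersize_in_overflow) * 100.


93.8%

Screen efficiency = (1 - fraction of undersize in overflow) * 100
= (1 - 0.062) * 100
= 0.938 * 100
= 93.8%


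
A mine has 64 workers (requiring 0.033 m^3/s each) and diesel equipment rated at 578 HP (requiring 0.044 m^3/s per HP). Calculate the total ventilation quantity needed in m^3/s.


27.544 m^3/s

Airflow for workers:
Q_people = 64 * 0.033 = 2.112 m^3/s
Airflow for diesel equipment:
Q_diesel = 578 * 0.044 = 25.432 m^3/s
Total ventilation:
Q_total = 2.112 + 25.432
= 27.544 m^3/s


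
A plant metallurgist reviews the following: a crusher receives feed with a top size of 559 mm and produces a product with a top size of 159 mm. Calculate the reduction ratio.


Reduction ratio = feed size / product size
= 559 / 159
= 3.5157

3.5157


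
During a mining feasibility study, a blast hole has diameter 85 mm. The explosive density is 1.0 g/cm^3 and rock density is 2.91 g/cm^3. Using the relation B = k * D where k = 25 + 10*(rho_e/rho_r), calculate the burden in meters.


2.4171 m

First, compute k:
rho_e / rho_r = 1.0 / 2.91 = 0.3436426117
k = 25 + 10 * 0.3436426117 = 28.43642612
Then, compute burden:
B = k * D / 1000 = 28.43642612 * 85 / 1000
= 2417.09622 / 1000
= 2.4171 m


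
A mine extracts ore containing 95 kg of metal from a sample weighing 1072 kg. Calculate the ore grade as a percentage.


Ore grade = (metal mass / ore mass) * 100
= (95 / 1072) * 100
= 0.08861940299 * 100
= 8.8619%

8.8619%


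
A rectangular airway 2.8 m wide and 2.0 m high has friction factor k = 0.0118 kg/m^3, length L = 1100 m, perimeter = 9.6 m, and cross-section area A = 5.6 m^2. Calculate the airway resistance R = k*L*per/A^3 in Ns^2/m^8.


Compute the numerator:
k * L * per = 0.0118 * 1100 * 9.6
= 124.608
Compute the denominator:
A^3 = 5.6^3 = 175.616
Resistance:
R = 124.608 / 175.616
= 0.7095 Ns^2/m^8

0.7095 Ns^2/m^8


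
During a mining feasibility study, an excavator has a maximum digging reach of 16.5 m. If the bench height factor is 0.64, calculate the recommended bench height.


Bench height = reach * factor
= 16.5 * 0.64
= 10.56 m

10.56 m


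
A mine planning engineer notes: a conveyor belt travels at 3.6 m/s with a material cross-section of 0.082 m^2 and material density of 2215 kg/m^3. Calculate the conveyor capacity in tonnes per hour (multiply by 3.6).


2353.9248 t/h

Volumetric flow = speed * area
= 3.6 * 0.082 = 0.2952 m^3/s
Mass flow = volumetric * density
= 0.2952 * 2215 = 653.868 kg/s
Convert to t/h: multiply by 3.6
Capacity = 653.868 * 3.6
= 2353.9248 t/h


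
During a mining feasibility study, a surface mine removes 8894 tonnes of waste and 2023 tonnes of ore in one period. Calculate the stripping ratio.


Stripping ratio = waste tonnage / ore tonnage
= 8894 / 2023
= 4.3964

4.3964


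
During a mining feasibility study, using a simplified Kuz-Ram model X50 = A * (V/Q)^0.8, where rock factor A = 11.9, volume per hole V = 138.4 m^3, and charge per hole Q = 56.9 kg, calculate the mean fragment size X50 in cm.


24.2307 cm

Compute V/Q:
V/Q = 138.4 / 56.9 = 2.432337434
Raise to the power 0.8:
(V/Q)^0.8 = 2.432337434^0.8 = 2.036193557
Multiply by A:
X50 = 11.9 * 2.036193557
= 24.2307 cm


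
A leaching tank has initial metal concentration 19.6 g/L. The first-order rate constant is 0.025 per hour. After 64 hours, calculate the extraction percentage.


Compute the exponent:
-k * t = -0.025 * 64 = -1.6
Remaining concentration:
C = 19.6 * exp(-1.6)
= 19.6 * 0.201896518
= 3.957171753 g/L
Extracted = 19.6 - 3.957171753 = 15.64282825 g/L
Extraction % = 15.64282825 / 19.6 * 100
= 79.8103%

79.8103%


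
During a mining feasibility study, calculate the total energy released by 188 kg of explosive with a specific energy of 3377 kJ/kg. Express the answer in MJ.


634.876 MJ

Energy = mass * specific_energy / 1000
= 188 * 3377 / 1000
= 634876 / 1000
= 634.876 MJ


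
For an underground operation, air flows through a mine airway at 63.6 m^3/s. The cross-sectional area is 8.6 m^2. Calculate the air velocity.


7.3953 m/s

Velocity = flow rate / cross-sectional area
= 63.6 / 8.6
= 7.3953 m/s


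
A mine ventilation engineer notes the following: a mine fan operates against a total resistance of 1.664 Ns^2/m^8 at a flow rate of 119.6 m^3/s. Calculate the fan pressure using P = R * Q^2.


Compute Q^2:
Q^2 = 119.6^2 = 14304.16
Compute pressure:
P = R * Q^2 = 1.664 * 14304.16
= 23802.1222 Pa

23802.1222 Pa


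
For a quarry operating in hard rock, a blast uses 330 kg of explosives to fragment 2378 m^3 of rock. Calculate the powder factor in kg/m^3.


Powder factor = explosive mass / rock volume
= 330 / 2378
= 0.1388 kg/m^3

0.1388 kg/m^3


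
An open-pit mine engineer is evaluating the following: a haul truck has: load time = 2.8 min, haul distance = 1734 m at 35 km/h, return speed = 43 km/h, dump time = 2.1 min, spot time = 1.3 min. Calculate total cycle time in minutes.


Convert haul speed to m/min: 35 * 1000/60 = 583.3333333 m/min
Haul time = 1734 / 583.3333333 = 2.972571429 min
Convert return speed to m/min: 43 * 1000/60 = 716.6666667 m/min
Return time = 1734 / 716.6666667 = 2.419534884 min
Total cycle time:
= 2.8 + 2.972571429 + 2.1 + 2.419534884 + 1.3
= 11.5921 min

11.5921 min


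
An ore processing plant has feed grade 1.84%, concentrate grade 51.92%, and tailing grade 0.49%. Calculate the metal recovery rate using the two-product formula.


Using the two-product formula:
R = 100 * c * (f - t) / (f * (c - t))
Numerator = 100 * 51.92 * (1.84 - 0.49)
= 100 * 51.92 * 1.35
= 7009.2
Denominator = 1.84 * (51.92 - 0.49)
= 1.84 * 51.43
= 94.6312
R = 7009.2 / 94.6312
= 74.0686%

74.0686%


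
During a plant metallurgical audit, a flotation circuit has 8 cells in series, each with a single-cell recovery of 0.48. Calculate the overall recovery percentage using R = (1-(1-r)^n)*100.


99.4654%

Complement of single-cell recovery:
1 - r = 1 - 0.48 = 0.52
Raise to power n:
(1 - r)^8 = 0.52^8 = 0.005345972853
Overall recovery:
R = (1 - 0.005345972853) * 100
= 99.4654%


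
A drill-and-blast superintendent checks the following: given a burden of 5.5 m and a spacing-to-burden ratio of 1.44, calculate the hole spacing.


Spacing = burden * ratio
= 5.5 * 1.44
= 7.92 m

7.92 m


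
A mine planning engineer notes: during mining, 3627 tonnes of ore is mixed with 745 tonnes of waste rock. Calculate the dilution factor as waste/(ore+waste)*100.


Total material = ore + waste
= 3627 + 745 = 4372 tonnes
Dilution = waste / total * 100
= 745 / 4372 * 100
= 0.1704025618 * 100
= 17.0403%

17.0403%


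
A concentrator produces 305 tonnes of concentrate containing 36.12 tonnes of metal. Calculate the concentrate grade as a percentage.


11.8426%

Grade = (metal in concentrate / concentrate mass) * 100
= (36.12 / 305) * 100
= 0.1184262295 * 100
= 11.8426%


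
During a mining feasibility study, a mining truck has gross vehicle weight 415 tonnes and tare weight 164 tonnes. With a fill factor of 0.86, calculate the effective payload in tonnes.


Maximum payload = gross - tare
= 415 - 164 = 251 tonnes
Effective payload = max payload * fill factor
= 251 * 0.86
= 215.86 tonnes

215.86 tonnes


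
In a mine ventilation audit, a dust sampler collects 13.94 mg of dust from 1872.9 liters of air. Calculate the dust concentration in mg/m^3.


7.443 mg/m^3

Convert liters to m^3: 1 m^3 = 1000 L
Concentration = mass / volume * 1000
= 13.94 / 1872.9 * 1000
= 0.00744300283 * 1000
= 7.443 mg/m^3


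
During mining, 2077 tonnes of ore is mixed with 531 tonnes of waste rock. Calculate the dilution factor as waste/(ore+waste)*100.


20.3604%

Total material = ore + waste
= 2077 + 531 = 2608 tonnes
Dilution = waste / total * 100
= 531 / 2608 * 100
= 0.2036042945 * 100
= 20.3604%


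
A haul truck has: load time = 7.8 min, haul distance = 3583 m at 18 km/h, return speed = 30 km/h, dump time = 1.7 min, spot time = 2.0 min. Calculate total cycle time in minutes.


Convert haul speed to m/min: 18 * 1000/60 = 300 m/min
Haul time = 3583 / 300 = 11.94333333 min
Convert return speed to m/min: 30 * 1000/60 = 500 m/min
Return time = 3583 / 500 = 7.166 min
Total cycle time:
= 7.8 + 11.94333333 + 1.7 + 7.166 + 2.0
= 30.6093 min

30.6093 min


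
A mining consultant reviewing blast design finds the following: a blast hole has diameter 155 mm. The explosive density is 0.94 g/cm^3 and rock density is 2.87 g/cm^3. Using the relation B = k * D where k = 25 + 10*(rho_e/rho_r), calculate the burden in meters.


4.3827 m

First, compute k:
rho_e / rho_r = 0.94 / 2.87 = 0.3275261324
k = 25 + 10 * 0.3275261324 = 28.27526132
Then, compute burden:
B = k * D / 1000 = 28.27526132 * 155 / 1000
= 4382.665505 / 1000
= 4.3827 m


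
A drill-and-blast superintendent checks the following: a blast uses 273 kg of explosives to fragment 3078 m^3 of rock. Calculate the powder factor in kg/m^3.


0.0887 kg/m^3

Powder factor = explosive mass / rock volume
= 273 / 3078
= 0.0887 kg/m^3


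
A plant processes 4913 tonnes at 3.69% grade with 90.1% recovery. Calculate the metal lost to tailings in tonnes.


Total metal in feed:
= 4913 * 3.69 / 100 = 181.2897 tonnes
Metal recovered:
= 181.2897 * 90.1 / 100 = 163.3420197 tonnes
Metal lost to tailings:
= 181.2897 - 163.3420197
= 17.9477 tonnes

17.9477 tonnes


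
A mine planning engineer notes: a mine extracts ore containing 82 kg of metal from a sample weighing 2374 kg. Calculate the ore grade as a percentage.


Ore grade = (metal mass / ore mass) * 100
= (82 / 2374) * 100
= 0.03454085931 * 100
= 3.4541%

3.4541%


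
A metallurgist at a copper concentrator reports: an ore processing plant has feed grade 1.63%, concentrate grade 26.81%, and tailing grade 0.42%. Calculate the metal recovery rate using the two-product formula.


75.4146%

Using the two-product formula:
R = 100 * c * (f - t) / (f * (c - t))
Numerator = 100 * 26.81 * (1.63 - 0.42)
= 100 * 26.81 * 1.21
= 3244.01
Denominator = 1.63 * (26.81 - 0.42)
= 1.63 * 26.39
= 43.0157
R = 3244.01 / 43.0157
= 75.4146%


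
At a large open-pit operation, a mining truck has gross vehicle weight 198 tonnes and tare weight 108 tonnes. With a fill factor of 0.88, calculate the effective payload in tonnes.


79.2 tonnes

Maximum payload = gross - tare
= 198 - 108 = 90 tonnes
Effective payload = max payload * fill factor
= 90 * 0.88
= 79.2 tonnes


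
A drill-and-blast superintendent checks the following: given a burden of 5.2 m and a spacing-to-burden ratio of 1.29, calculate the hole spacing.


6.708 m

Spacing = burden * ratio
= 5.2 * 1.29
= 6.708 m


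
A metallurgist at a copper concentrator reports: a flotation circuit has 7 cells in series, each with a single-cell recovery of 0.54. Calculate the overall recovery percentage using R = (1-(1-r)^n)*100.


99.5642%

Complement of single-cell recovery:
1 - r = 1 - 0.54 = 0.46
Raise to power n:
(1 - r)^7 = 0.46^7 = 0.004358176572
Overall recovery:
R = (1 - 0.004358176572) * 100
= 99.5642%


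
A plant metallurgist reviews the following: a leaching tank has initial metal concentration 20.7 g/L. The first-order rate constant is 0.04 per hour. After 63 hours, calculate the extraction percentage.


Compute the exponent:
-k * t = -0.04 * 63 = -2.52
Remaining concentration:
C = 20.7 * exp(-2.52)
= 20.7 * 0.08045960675
= 1.66551386 g/L
Extracted = 20.7 - 1.66551386 = 19.03448614 g/L
Extraction % = 19.03448614 / 20.7 * 100
= 91.954%

91.954%


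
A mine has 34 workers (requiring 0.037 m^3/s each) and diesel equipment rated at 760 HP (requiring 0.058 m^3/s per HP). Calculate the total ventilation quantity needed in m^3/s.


Airflow for workers:
Q_people = 34 * 0.037 = 1.258 m^3/s
Airflow for diesel equipment:
Q_diesel = 760 * 0.058 = 44.08 m^3/s
Total ventilation:
Q_total = 1.258 + 44.08
= 45.338 m^3/s

45.338 m^3/s
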